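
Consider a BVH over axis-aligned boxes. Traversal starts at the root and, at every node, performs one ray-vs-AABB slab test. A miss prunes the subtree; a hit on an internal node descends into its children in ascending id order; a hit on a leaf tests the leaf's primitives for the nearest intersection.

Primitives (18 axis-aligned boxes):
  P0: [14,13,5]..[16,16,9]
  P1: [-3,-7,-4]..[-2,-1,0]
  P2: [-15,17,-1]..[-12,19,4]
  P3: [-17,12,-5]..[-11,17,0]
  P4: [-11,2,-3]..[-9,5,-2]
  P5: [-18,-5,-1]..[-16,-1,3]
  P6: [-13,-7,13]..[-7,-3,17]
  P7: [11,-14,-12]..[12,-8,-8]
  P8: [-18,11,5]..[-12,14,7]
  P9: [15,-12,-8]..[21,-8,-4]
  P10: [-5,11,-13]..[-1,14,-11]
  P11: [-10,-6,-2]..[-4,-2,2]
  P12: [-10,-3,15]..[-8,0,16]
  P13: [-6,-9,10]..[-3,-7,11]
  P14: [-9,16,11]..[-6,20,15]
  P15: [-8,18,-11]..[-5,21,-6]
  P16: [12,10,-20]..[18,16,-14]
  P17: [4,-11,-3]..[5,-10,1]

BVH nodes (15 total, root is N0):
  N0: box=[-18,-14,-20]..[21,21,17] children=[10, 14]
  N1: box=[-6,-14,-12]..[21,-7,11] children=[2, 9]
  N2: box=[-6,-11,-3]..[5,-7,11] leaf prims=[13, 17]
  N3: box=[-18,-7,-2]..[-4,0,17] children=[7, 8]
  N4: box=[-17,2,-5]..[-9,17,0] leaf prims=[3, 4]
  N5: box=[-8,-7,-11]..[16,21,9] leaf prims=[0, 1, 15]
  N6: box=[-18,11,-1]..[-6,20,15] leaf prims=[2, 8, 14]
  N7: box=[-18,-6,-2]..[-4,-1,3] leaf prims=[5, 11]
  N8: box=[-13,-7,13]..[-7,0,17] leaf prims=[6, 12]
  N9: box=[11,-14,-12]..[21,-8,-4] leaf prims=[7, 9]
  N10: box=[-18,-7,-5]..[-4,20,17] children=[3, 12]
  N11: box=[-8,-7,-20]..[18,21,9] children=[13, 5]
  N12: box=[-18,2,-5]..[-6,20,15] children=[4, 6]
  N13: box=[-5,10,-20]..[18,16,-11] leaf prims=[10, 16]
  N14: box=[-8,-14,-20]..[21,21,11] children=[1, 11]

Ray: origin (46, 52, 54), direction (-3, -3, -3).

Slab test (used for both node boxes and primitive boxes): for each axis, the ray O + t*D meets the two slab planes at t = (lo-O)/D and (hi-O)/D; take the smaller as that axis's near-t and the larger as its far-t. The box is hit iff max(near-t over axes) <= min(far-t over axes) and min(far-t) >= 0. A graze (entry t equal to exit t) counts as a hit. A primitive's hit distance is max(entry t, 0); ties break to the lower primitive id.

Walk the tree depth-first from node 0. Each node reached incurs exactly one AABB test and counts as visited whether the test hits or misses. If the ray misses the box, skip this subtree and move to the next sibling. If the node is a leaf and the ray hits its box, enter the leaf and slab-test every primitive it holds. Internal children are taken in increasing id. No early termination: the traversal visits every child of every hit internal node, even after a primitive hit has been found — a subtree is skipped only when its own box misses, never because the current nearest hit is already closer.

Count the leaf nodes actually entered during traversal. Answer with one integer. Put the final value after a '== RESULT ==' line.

Traverse from the root:
N0 x:[25/3,64/3] y:[31/3,22] z:[37/3,74/3] -> hit [37/3,64/3], descend [10, 14]
  N10 x:[50/3,64/3] y:[32/3,59/3] z:[37/3,59/3] -> hit [50/3,59/3], descend [3, 12]
    N3 x:[50/3,64/3] y:[52/3,59/3] z:[37/3,56/3] -> hit [52/3,56/3], descend [7, 8]
      N7 x:[50/3,64/3] y:[53/3,58/3] z:[17,56/3] -> hit [53/3,56/3] leaf, test {P5(miss), P11@t=18}
      N8 x:[53/3,59/3] y:[52/3,59/3] z:[37/3,41/3] -> miss, prune
    N12 x:[52/3,64/3] y:[32/3,50/3] z:[13,59/3] -> miss, prune
  N14 x:[25/3,18] y:[31/3,22] z:[43/3,74/3] -> hit [43/3,18], descend [1, 11]
    N1 x:[25/3,52/3] y:[59/3,22] z:[43/3,22] -> miss, prune
    N11 x:[28/3,18] y:[31/3,59/3] z:[15,74/3] -> hit [15,18], descend [5, 13]
      N5 x:[10,18] y:[31/3,59/3] z:[15,65/3] -> hit [15,18] leaf, test {P0(miss), P1(miss), P15(miss)}
      N13 x:[28/3,17] y:[12,14] z:[65/3,74/3] -> miss, prune

order=[0, 10, 3, 7, 8, 12, 14, 1, 11, 5, 13]  |boxes|=11  |leaves|=2  hit=P11

== RESULT ==
2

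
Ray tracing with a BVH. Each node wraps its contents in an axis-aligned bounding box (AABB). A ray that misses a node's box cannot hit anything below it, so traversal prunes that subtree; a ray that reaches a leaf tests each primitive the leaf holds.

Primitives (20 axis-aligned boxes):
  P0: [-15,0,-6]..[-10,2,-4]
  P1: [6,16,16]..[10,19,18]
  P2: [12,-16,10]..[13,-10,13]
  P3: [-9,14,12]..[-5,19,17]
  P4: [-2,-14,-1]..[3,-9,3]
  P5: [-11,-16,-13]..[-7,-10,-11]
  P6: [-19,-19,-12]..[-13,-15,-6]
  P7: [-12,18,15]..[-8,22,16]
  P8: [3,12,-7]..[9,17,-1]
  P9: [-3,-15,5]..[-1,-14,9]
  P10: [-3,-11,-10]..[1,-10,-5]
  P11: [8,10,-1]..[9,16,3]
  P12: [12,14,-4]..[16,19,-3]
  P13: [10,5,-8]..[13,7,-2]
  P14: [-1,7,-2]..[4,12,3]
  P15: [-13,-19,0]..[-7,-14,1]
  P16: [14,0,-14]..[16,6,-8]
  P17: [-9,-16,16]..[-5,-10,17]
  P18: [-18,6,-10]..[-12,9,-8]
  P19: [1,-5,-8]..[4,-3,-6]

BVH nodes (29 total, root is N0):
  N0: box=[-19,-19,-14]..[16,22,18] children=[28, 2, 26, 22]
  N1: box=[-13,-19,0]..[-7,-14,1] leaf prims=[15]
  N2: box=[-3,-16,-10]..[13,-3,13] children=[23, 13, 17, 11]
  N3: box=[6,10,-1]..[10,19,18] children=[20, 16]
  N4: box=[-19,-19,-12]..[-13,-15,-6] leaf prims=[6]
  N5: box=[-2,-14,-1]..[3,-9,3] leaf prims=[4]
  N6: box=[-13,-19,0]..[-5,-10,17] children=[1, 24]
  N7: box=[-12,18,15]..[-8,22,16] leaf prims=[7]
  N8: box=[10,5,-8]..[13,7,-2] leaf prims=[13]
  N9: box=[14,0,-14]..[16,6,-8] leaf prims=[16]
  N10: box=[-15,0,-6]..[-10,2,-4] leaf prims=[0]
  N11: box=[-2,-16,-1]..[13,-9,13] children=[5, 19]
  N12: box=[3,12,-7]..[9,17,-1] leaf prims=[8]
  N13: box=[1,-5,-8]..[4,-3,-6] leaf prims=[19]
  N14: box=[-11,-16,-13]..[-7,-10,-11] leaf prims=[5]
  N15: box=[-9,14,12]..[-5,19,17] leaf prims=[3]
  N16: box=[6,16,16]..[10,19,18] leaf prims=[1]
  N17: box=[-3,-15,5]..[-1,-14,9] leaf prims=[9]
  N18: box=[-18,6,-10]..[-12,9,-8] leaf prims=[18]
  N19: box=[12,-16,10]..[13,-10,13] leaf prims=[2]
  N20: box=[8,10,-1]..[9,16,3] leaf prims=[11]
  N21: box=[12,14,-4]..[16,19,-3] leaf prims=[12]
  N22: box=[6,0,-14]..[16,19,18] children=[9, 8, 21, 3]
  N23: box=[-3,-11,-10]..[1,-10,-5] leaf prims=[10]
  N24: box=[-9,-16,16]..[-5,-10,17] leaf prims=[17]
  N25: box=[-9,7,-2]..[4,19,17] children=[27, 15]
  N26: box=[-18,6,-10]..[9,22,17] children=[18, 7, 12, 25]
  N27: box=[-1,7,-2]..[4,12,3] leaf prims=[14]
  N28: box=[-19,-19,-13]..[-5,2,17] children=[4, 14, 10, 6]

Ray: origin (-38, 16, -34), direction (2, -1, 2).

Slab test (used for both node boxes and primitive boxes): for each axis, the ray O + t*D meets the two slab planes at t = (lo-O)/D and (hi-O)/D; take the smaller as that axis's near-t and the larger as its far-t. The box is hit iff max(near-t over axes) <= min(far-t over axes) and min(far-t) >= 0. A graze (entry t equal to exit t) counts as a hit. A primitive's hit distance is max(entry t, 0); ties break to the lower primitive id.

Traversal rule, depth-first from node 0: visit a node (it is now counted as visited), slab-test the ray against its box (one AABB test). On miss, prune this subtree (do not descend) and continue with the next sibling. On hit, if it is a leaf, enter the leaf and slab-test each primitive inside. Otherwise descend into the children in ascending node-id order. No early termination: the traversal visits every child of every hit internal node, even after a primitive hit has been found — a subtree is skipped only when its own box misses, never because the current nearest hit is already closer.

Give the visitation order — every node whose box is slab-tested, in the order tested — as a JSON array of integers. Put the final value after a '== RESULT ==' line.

Walk:
N0 x:[19/2,27] y:[-6,35] z:[10,26] -> hit [10,26], descend [2, 22, 26, 28]
  N2 x:[35/2,51/2] y:[19,32] z:[12,47/2] -> hit [19,47/2], descend [11, 13, 17, 23]
    N11 x:[18,51/2] y:[25,32] z:[33/2,47/2] -> miss, prune
    N13 x:[39/2,21] y:[19,21] z:[13,14] -> miss, prune
    N17 x:[35/2,37/2] y:[30,31] z:[39/2,43/2] -> miss, prune
    N23 x:[35/2,39/2] y:[26,27] z:[12,29/2] -> miss, prune
  N22 x:[22,27] y:[-3,16] z:[10,26] -> miss, prune
  N26 x:[10,47/2] y:[-6,10] z:[12,51/2] -> miss, prune
  N28 x:[19/2,33/2] y:[14,35] z:[21/2,51/2] -> hit [14,33/2], descend [4, 6, 10, 14]
    N4 x:[19/2,25/2] y:[31,35] z:[11,14] -> miss, prune
    N6 x:[25/2,33/2] y:[26,35] z:[17,51/2] -> miss, prune
    N10 x:[23/2,14] y:[14,16] z:[14,15] -> hit [14,14] leaf, test {P0@t=14}
    N14 x:[27/2,31/2] y:[26,32] z:[21/2,23/2] -> miss, prune

13 AABB tests over nodes [0, 2, 11, 13, 17, 23, 22, 26, 28, 4, 6, 10, 14]; 1 leaf entered; closest P0.

== RESULT ==
[0, 2, 11, 13, 17, 23, 22, 26, 28, 4, 6, 10, 14]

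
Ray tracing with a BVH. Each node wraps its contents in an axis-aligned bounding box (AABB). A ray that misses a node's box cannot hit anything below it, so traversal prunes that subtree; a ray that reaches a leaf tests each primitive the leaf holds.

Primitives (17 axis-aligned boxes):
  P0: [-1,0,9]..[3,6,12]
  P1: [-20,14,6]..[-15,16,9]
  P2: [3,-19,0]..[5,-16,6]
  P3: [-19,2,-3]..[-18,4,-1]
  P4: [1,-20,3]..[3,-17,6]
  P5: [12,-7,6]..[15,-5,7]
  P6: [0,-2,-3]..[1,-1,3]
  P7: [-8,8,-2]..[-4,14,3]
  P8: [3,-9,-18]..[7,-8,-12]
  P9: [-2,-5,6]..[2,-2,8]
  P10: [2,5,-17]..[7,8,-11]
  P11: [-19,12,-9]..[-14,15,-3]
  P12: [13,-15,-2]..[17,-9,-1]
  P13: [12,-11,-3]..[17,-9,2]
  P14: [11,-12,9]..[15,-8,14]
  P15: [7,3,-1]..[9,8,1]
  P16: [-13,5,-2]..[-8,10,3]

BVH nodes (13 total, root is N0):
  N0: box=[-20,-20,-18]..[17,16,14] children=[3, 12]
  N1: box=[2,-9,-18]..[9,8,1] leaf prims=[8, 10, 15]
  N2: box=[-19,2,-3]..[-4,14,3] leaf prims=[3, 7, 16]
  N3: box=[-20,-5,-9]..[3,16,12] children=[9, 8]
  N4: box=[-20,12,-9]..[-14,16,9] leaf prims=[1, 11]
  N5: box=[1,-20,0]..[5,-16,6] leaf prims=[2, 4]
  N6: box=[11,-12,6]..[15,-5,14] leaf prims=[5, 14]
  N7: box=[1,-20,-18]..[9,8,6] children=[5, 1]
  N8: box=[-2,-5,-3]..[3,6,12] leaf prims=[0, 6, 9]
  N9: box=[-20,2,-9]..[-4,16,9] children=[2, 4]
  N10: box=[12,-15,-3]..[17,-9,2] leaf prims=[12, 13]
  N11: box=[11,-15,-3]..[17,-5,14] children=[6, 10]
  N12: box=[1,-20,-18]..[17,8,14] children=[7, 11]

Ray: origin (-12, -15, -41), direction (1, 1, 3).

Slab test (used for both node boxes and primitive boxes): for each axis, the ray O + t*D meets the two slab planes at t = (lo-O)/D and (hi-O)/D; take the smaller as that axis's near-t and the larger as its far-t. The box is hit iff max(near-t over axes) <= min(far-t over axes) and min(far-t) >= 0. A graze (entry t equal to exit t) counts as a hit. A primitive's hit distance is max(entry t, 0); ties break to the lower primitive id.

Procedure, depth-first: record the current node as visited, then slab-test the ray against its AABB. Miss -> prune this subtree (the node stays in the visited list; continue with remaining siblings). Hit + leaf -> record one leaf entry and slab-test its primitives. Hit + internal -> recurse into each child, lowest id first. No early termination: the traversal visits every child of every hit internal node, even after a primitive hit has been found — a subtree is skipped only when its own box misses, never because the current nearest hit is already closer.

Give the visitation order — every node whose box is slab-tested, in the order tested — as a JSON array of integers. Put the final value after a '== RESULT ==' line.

Trace the traversal:
N0 x:[-8,29] y:[-5,31] z:[23/3,55/3] -> hit [23/3,55/3], descend [3, 12]
  N3 x:[-8,15] y:[10,31] z:[32/3,53/3] -> hit [32/3,15], descend [8, 9]
    N8 x:[10,15] y:[10,21] z:[38/3,53/3] -> hit [38/3,15] leaf, test {P0(miss), P6@t=13, P9(miss)}
    N9 x:[-8,8] y:[17,31] z:[32/3,50/3] -> miss, prune
  N12 x:[13,29] y:[-5,23] z:[23/3,55/3] -> hit [13,55/3], descend [7, 11]
    N7 x:[13,21] y:[-5,23] z:[23/3,47/3] -> hit [13,47/3], descend [1, 5]
      N1 x:[14,21] y:[6,23] z:[23/3,14] -> hit [14,14] leaf, test {P8(miss), P10(miss), P15(miss)}
      N5 x:[13,17] y:[-5,-1] z:[41/3,47/3] -> miss, prune
    N11 x:[23,29] y:[0,10] z:[38/3,55/3] -> miss, prune

9 AABB tests over nodes [0, 3, 8, 9, 12, 7, 1, 5, 11]; 2 leaves entered; closest P6.

== RESULT ==
[0, 3, 8, 9, 12, 7, 1, 5, 11]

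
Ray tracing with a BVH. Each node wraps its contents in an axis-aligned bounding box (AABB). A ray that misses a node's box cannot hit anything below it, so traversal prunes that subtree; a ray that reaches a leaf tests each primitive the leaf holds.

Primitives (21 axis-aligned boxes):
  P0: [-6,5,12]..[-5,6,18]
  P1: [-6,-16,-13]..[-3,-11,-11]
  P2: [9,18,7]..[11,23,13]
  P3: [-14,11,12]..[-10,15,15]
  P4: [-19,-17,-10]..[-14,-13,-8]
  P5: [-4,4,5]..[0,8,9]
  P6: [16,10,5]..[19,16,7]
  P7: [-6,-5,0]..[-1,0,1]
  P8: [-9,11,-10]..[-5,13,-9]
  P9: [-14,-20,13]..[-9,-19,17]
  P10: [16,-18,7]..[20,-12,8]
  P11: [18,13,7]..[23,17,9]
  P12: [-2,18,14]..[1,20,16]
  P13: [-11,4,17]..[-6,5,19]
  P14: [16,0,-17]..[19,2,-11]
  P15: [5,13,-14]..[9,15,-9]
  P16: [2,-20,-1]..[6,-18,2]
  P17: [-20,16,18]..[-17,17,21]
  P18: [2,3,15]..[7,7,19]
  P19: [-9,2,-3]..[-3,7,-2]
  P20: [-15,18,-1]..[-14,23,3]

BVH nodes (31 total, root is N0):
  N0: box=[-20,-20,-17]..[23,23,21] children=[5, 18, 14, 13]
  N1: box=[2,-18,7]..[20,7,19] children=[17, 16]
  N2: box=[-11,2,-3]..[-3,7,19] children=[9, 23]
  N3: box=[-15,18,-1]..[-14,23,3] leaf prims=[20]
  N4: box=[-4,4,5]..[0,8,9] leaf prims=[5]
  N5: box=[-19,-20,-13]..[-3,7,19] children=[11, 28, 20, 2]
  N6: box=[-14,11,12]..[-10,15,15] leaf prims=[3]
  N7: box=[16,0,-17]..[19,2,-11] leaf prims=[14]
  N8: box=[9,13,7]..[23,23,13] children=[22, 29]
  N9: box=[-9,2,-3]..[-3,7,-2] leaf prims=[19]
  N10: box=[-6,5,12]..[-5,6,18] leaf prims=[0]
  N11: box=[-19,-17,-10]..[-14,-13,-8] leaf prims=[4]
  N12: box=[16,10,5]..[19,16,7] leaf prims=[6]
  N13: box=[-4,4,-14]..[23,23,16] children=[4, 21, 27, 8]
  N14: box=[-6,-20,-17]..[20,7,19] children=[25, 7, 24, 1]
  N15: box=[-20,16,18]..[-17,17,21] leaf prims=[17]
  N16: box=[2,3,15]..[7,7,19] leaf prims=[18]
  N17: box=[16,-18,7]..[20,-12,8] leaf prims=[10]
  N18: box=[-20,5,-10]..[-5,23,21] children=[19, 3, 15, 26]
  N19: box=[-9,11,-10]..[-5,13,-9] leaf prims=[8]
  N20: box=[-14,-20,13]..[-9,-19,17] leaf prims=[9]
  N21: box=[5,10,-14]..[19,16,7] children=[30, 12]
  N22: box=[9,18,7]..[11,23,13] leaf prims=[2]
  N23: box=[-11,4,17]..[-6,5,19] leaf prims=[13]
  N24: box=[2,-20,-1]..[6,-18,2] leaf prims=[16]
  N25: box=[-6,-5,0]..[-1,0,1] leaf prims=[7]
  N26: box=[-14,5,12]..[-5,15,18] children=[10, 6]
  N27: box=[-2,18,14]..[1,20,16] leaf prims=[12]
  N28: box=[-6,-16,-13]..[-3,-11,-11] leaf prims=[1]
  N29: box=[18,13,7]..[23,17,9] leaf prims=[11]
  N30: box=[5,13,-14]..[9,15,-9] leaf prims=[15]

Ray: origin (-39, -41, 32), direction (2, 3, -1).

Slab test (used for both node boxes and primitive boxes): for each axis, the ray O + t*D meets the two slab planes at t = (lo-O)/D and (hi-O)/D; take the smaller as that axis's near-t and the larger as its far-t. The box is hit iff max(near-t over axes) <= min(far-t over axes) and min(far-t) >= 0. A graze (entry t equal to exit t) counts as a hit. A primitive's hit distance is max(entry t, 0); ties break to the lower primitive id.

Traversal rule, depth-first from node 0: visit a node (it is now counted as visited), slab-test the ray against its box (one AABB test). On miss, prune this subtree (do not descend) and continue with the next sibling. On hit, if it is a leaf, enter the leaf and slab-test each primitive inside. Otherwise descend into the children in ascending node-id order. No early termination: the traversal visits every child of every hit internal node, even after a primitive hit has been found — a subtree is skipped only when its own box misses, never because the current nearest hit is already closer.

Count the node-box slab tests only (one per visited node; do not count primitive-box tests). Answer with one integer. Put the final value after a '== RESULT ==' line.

Traverse from the root:
N0 x:[19/2,31] y:[7,64/3] z:[11,49] -> hit [11,64/3], descend [5, 13, 14, 18]
  N5 x:[10,18] y:[7,16] z:[13,45] -> hit [13,16], descend [2, 11, 20, 28]
    N2 x:[14,18] y:[43/3,16] z:[13,35] -> hit [43/3,16], descend [9, 23]
      N9 x:[15,18] y:[43/3,16] z:[34,35] -> miss, prune
      N23 x:[14,33/2] y:[15,46/3] z:[13,15] -> hit [15,15] leaf, test {P13@t=15}
    N11 x:[10,25/2] y:[8,28/3] z:[40,42] -> miss, prune
    N20 x:[25/2,15] y:[7,22/3] z:[15,19] -> miss, prune
    N28 x:[33/2,18] y:[25/3,10] z:[43,45] -> miss, prune
  N13 x:[35/2,31] y:[15,64/3] z:[16,46] -> hit [35/2,64/3], descend [4, 8, 21, 27]
    N4 x:[35/2,39/2] y:[15,49/3] z:[23,27] -> miss, prune
    N8 x:[24,31] y:[18,64/3] z:[19,25] -> miss, prune
    N21 x:[22,29] y:[17,19] z:[25,46] -> miss, prune
    N27 x:[37/2,20] y:[59/3,61/3] z:[16,18] -> miss, prune
  N14 x:[33/2,59/2] y:[7,16] z:[13,49] -> miss, prune
  N18 x:[19/2,17] y:[46/3,64/3] z:[11,42] -> hit [46/3,17], descend [3, 15, 19, 26]
    N3 x:[12,25/2] y:[59/3,64/3] z:[29,33] -> miss, prune
    N15 x:[19/2,11] y:[19,58/3] z:[11,14] -> miss, prune
    N19 x:[15,17] y:[52/3,18] z:[41,42] -> miss, prune
    N26 x:[25/2,17] y:[46/3,56/3] z:[14,20] -> hit [46/3,17], descend [6, 10]
      N6 x:[25/2,29/2] y:[52/3,56/3] z:[17,20] -> miss, prune
      N10 x:[33/2,17] y:[46/3,47/3] z:[14,20] -> miss, prune

Summary -> nodes [0, 5, 2, 9, 23, 11, 20, 28, 13, 4, 8, 21, 27, 14, 18, 3, 15, 19, 26, 6, 10]; box-tests=21; leaf-entries=1; first=P13

== RESULT ==
21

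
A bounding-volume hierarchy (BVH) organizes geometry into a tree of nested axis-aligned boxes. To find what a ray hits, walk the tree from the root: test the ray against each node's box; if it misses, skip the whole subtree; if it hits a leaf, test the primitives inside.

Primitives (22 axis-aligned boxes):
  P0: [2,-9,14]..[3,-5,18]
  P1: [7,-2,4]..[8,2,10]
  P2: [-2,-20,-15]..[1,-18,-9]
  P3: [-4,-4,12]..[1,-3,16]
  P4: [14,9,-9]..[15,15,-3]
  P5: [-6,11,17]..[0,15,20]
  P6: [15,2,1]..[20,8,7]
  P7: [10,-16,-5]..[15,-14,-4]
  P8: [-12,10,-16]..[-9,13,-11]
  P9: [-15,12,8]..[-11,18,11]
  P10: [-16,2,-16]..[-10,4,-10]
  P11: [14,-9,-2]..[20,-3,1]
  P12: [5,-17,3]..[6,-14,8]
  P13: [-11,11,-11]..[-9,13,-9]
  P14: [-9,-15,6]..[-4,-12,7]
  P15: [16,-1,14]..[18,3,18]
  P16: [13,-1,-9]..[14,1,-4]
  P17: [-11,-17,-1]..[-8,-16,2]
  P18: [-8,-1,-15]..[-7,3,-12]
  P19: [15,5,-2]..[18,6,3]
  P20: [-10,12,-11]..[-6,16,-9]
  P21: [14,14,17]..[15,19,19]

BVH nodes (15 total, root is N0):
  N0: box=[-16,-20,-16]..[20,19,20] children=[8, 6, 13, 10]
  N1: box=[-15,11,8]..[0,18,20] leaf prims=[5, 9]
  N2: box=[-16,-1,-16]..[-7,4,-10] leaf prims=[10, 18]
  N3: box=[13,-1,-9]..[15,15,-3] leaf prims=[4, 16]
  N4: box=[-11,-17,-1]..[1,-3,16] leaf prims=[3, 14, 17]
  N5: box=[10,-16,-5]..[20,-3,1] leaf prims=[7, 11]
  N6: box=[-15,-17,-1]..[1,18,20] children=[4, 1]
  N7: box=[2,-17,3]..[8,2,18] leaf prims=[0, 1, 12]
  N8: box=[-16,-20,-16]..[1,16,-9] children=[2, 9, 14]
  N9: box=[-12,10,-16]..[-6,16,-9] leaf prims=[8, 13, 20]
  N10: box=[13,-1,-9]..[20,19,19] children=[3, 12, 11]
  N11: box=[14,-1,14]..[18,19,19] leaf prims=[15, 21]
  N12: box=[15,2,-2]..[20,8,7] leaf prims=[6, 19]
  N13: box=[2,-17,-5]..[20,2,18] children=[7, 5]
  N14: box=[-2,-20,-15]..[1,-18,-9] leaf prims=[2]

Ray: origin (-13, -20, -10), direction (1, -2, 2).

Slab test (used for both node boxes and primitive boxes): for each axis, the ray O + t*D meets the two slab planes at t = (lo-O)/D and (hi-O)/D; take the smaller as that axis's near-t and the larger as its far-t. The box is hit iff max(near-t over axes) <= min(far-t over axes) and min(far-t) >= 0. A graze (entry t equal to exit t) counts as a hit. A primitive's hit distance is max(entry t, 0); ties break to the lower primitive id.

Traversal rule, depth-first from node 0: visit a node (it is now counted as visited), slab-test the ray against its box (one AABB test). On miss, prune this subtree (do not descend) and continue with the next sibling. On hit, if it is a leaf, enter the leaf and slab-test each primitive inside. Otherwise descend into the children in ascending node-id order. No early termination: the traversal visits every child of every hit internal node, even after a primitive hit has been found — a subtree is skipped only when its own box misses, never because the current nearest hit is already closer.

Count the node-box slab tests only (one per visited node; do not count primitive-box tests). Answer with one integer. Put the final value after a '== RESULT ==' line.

Walk:
N0 x:[-3,33] y:[-39/2,0] z:[-3,15] -> hit [-3,0], descend [6, 8, 10, 13]
  N6 x:[-2,14] y:[-19,-3/2] z:[9/2,15] -> miss, prune
  N8 x:[-3,14] y:[-18,0] z:[-3,1/2] -> hit [-3,0], descend [2, 9, 14]
    N2 x:[-3,6] y:[-12,-19/2] z:[-3,0] -> miss, prune
    N9 x:[1,7] y:[-18,-15] z:[-3,1/2] -> miss, prune
    N14 x:[11,14] y:[-1,0] z:[-5/2,1/2] -> miss, prune
  N10 x:[26,33] y:[-39/2,-19/2] z:[1/2,29/2] -> miss, prune
  N13 x:[15,33] y:[-11,-3/2] z:[5/2,14] -> miss, prune

8 AABB tests over nodes [0, 6, 8, 2, 9, 14, 10, 13]; 0 leaves entered; closest miss.

== RESULT ==
8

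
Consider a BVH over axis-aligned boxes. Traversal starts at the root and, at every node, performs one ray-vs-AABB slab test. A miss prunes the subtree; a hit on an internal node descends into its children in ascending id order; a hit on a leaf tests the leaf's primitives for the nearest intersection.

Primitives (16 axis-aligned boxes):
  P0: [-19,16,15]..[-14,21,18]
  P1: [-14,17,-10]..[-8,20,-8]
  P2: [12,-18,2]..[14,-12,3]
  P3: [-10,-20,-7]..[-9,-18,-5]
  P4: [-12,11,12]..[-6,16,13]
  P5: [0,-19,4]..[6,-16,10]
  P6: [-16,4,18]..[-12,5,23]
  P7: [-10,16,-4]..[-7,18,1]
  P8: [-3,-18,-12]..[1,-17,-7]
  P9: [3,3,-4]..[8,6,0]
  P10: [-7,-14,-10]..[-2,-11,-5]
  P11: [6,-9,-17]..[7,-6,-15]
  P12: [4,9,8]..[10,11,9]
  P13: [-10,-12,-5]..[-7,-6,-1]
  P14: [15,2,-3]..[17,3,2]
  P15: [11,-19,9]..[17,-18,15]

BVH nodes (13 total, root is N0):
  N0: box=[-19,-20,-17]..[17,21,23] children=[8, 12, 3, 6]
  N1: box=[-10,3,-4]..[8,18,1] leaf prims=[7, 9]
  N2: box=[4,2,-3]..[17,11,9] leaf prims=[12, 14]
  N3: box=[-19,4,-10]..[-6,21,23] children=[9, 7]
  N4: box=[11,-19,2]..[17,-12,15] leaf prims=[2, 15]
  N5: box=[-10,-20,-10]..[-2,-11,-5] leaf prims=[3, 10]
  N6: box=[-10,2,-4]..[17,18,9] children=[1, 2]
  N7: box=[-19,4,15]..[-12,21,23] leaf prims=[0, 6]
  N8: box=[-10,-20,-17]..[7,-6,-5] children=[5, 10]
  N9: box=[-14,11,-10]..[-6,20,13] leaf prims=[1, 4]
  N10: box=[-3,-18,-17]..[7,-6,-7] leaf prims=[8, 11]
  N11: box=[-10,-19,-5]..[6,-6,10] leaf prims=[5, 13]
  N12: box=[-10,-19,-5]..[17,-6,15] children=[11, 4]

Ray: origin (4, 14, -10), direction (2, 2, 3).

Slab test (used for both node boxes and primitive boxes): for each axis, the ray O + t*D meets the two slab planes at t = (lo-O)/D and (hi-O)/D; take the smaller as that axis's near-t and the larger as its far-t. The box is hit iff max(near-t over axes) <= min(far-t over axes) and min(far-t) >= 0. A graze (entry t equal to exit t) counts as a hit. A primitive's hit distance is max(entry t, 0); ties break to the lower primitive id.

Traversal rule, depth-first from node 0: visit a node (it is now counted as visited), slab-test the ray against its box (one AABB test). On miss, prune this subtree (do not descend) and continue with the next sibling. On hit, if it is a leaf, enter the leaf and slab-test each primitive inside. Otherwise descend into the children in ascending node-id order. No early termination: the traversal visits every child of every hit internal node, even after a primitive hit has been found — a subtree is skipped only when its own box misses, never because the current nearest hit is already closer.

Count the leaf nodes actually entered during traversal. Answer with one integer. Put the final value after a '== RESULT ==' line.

Walk:
N0 x:[-23/2,13/2] y:[-17,7/2] z:[-7/3,11] -> hit [-7/3,7/2], descend [3, 6, 8, 12]
  N3 x:[-23/2,-5] y:[-5,7/2] z:[0,11] -> miss, prune
  N6 x:[-7,13/2] y:[-6,2] z:[2,19/3] -> hit [2,2], descend [1, 2]
    N1 x:[-7,2] y:[-11/2,2] z:[2,11/3] -> hit [2,2] leaf, test {P7(miss), P9(miss)}
    N2 x:[0,13/2] y:[-6,-3/2] z:[7/3,19/3] -> miss, prune
  N8 x:[-7,3/2] y:[-17,-10] z:[-7/3,5/3] -> miss, prune
  N12 x:[-7,13/2] y:[-33/2,-10] z:[5/3,25/3] -> miss, prune

7 AABB tests over nodes [0, 3, 6, 1, 2, 8, 12]; 1 leaf entered; closest miss.

== RESULT ==
1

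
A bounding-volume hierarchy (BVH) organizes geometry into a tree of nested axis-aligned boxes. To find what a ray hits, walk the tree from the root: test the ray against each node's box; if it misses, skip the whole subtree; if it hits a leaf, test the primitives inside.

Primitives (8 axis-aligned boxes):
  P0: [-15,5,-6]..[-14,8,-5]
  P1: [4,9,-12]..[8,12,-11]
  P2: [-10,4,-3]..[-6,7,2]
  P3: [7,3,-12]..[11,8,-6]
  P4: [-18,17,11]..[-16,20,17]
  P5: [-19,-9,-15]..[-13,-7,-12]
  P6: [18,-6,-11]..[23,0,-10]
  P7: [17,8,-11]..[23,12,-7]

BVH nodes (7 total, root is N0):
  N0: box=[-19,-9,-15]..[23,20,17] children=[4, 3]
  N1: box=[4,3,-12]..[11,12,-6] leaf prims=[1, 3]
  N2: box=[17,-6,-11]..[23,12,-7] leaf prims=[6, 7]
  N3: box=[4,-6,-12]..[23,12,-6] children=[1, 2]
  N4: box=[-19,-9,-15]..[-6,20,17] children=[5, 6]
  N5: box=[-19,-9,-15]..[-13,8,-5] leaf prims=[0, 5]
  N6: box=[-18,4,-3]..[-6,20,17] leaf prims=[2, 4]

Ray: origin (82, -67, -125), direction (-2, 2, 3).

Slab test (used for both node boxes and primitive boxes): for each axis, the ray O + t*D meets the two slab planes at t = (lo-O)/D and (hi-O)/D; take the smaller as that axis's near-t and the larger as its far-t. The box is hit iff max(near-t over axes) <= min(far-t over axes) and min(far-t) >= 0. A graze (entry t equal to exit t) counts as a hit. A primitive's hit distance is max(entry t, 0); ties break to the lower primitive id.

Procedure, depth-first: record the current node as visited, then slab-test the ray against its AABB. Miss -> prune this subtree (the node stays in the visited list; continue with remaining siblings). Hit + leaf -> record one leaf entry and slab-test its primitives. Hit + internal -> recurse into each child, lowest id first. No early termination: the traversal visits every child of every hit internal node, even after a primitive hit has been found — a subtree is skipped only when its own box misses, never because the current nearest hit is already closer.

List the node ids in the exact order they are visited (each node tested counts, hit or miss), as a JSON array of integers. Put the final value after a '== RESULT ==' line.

Trace the traversal:
N0 x:[59/2,101/2] y:[29,87/2] z:[110/3,142/3] -> hit [110/3,87/2], descend [3, 4]
  N3 x:[59/2,39] y:[61/2,79/2] z:[113/3,119/3] -> hit [113/3,39], descend [1, 2]
    N1 x:[71/2,39] y:[35,79/2] z:[113/3,119/3] -> hit [113/3,39] leaf, test {P1@t=38, P3(miss)}
    N2 x:[59/2,65/2] y:[61/2,79/2] z:[38,118/3] -> miss, prune
  N4 x:[44,101/2] y:[29,87/2] z:[110/3,142/3] -> miss, prune

Visited [0, 3, 1, 2, 4]. Tests: 5 box, 1 leaf. Nearest: P1.

== RESULT ==
[0, 3, 1, 2, 4]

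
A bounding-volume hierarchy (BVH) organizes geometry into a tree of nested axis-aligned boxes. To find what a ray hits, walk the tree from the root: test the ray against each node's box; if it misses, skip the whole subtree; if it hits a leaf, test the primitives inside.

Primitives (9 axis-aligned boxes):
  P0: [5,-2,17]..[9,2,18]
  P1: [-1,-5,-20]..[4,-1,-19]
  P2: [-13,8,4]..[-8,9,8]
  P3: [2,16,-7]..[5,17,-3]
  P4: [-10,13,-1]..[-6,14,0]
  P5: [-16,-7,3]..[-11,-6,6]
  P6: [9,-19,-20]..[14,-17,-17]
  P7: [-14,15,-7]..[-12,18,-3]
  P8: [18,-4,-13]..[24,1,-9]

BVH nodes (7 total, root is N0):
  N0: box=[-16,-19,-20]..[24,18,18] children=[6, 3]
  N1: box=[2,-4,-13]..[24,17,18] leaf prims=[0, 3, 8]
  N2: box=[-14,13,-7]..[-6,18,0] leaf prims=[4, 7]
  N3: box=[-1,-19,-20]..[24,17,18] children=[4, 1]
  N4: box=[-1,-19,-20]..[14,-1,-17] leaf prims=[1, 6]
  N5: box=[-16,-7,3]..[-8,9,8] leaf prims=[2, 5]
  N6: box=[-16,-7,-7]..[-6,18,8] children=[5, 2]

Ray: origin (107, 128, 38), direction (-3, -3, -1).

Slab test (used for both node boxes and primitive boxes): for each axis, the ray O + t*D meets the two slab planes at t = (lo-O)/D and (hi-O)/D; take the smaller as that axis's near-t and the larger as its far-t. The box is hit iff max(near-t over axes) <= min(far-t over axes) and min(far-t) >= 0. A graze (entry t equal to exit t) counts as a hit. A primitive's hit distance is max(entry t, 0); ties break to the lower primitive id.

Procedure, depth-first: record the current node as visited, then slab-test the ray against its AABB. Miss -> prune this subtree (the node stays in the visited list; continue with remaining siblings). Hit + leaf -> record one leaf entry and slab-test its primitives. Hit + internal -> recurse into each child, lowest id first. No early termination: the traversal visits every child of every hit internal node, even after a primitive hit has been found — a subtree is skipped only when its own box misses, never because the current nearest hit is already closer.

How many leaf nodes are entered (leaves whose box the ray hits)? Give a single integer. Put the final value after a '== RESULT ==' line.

Walk:
N0 x:[83/3,41] y:[110/3,49] z:[20,58] -> hit [110/3,41], descend [3, 6]
  N3 x:[83/3,36] y:[37,49] z:[20,58] -> miss, prune
  N6 x:[113/3,41] y:[110/3,45] z:[30,45] -> hit [113/3,41], descend [2, 5]
    N2 x:[113/3,121/3] y:[110/3,115/3] z:[38,45] -> hit [38,115/3] leaf, test {P4@t=38, P7(miss)}
    N5 x:[115/3,41] y:[119/3,45] z:[30,35] -> miss, prune

5 AABB tests over nodes [0, 3, 6, 2, 5]; 1 leaf entered; closest P4.

== RESULT ==
1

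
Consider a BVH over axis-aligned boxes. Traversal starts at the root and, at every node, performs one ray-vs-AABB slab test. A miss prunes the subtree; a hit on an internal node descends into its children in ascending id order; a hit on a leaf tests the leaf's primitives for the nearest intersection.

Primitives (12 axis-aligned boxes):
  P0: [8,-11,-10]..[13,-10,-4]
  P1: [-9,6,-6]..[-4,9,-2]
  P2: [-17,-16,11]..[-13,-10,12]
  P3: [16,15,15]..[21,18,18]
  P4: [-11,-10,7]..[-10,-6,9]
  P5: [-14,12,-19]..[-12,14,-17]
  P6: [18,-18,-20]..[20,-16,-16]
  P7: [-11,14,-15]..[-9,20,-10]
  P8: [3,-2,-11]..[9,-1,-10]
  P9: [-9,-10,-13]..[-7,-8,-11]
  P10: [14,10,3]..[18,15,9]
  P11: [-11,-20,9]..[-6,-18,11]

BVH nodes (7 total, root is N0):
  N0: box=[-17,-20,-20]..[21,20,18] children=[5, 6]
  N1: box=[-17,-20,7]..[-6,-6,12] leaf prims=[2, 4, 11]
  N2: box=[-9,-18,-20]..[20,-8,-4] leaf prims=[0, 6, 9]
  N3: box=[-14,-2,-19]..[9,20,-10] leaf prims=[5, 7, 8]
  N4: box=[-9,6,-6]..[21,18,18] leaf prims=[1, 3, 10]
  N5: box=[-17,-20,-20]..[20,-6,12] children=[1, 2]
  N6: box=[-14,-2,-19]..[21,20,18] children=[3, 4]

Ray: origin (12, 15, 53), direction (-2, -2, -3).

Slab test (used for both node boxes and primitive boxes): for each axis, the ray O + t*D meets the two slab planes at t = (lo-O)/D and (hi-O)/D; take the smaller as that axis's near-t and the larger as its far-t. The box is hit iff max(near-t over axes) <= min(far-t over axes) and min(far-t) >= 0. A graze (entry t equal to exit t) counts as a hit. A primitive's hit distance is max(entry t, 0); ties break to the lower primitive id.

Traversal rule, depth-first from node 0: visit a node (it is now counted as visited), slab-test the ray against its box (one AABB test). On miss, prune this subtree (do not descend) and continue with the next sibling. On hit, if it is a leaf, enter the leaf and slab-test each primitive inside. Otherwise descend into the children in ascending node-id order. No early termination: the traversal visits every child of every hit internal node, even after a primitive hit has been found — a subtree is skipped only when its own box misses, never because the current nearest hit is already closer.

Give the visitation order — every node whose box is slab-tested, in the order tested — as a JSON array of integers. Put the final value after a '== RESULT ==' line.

Trace the traversal:
N0 x:[-9/2,29/2] y:[-5/2,35/2] z:[35/3,73/3] -> hit [35/3,29/2], descend [5, 6]
  N5 x:[-4,29/2] y:[21/2,35/2] z:[41/3,73/3] -> hit [41/3,29/2], descend [1, 2]
    N1 x:[9,29/2] y:[21/2,35/2] z:[41/3,46/3] -> hit [41/3,29/2] leaf, test {P2@t=41/3, P4(miss), P11(miss)}
    N2 x:[-4,21/2] y:[23/2,33/2] z:[19,73/3] -> miss, prune
  N6 x:[-9/2,13] y:[-5/2,17/2] z:[35/3,24] -> miss, prune

Visited [0, 5, 1, 2, 6]. Tests: 5 box, 1 leaf. Nearest: P2.

== RESULT ==
[0, 5, 1, 2, 6]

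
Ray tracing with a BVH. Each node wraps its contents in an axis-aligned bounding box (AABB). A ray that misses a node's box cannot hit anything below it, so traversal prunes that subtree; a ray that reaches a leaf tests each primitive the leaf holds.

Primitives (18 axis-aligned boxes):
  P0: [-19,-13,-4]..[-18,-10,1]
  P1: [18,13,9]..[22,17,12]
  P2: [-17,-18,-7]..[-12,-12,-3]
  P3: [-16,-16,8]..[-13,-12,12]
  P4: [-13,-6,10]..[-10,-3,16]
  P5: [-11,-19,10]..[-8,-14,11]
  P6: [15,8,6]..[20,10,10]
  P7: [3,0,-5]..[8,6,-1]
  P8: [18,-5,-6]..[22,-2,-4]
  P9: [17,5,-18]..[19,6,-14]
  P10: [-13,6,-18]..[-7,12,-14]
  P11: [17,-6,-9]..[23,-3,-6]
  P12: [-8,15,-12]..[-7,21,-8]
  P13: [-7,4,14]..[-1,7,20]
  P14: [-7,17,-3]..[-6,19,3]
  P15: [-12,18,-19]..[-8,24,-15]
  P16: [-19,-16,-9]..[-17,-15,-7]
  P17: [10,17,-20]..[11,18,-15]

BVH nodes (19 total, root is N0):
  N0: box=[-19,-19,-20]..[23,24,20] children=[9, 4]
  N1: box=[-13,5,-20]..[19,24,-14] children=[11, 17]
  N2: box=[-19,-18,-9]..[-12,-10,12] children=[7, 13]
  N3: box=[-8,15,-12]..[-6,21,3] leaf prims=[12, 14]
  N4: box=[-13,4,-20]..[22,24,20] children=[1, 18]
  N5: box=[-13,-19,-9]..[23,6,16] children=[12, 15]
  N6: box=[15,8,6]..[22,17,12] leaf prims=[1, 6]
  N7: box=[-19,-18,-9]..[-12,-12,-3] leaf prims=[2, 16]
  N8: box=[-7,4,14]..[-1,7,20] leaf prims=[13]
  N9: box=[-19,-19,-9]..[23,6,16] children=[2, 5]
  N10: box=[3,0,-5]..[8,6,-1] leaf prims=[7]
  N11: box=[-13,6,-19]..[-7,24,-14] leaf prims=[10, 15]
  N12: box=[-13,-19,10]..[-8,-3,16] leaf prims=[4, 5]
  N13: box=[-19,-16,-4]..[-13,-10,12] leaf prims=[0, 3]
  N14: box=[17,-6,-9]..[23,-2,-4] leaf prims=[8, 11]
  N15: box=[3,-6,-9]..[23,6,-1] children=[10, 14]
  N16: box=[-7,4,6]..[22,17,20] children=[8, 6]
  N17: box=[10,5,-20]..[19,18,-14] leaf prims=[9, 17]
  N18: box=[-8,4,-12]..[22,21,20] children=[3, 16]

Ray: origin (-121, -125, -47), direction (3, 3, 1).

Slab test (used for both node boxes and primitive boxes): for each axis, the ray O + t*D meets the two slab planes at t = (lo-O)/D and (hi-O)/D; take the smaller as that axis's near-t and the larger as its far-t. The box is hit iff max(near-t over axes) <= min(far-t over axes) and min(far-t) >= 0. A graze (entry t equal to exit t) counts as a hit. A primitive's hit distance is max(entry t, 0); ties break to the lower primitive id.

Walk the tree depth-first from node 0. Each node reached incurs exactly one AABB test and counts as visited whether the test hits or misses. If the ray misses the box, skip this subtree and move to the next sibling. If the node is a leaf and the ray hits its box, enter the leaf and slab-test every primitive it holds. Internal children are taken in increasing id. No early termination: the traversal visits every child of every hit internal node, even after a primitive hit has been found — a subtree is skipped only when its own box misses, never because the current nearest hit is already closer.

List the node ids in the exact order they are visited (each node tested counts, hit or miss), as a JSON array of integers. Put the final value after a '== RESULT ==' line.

Trace the traversal:
N0 x:[34,48] y:[106/3,149/3] z:[27,67] -> hit [106/3,48], descend [4, 9]
  N4 x:[36,143/3] y:[43,149/3] z:[27,67] -> hit [43,143/3], descend [1, 18]
    N1 x:[36,140/3] y:[130/3,149/3] z:[27,33] -> miss, prune
    N18 x:[113/3,143/3] y:[43,146/3] z:[35,67] -> hit [43,143/3], descend [3, 16]
      N3 x:[113/3,115/3] y:[140/3,146/3] z:[35,50] -> miss, prune
      N16 x:[38,143/3] y:[43,142/3] z:[53,67] -> miss, prune
  N9 x:[34,48] y:[106/3,131/3] z:[38,63] -> hit [38,131/3], descend [2, 5]
    N2 x:[34,109/3] y:[107/3,115/3] z:[38,59] -> miss, prune
    N5 x:[36,48] y:[106/3,131/3] z:[38,63] -> hit [38,131/3], descend [12, 15]
      N12 x:[36,113/3] y:[106/3,122/3] z:[57,63] -> miss, prune
      N15 x:[124/3,48] y:[119/3,131/3] z:[38,46] -> hit [124/3,131/3], descend [10, 14]
        N10 x:[124/3,43] y:[125/3,131/3] z:[42,46] -> hit [42,43] leaf, test {P7@t=42}
        N14 x:[46,48] y:[119/3,41] z:[38,43] -> miss, prune

Summary -> nodes [0, 4, 1, 18, 3, 16, 9, 2, 5, 12, 15, 10, 14]; box-tests=13; leaf-entries=1; first=P7

== RESULT ==
[0, 4, 1, 18, 3, 16, 9, 2, 5, 12, 15, 10, 14]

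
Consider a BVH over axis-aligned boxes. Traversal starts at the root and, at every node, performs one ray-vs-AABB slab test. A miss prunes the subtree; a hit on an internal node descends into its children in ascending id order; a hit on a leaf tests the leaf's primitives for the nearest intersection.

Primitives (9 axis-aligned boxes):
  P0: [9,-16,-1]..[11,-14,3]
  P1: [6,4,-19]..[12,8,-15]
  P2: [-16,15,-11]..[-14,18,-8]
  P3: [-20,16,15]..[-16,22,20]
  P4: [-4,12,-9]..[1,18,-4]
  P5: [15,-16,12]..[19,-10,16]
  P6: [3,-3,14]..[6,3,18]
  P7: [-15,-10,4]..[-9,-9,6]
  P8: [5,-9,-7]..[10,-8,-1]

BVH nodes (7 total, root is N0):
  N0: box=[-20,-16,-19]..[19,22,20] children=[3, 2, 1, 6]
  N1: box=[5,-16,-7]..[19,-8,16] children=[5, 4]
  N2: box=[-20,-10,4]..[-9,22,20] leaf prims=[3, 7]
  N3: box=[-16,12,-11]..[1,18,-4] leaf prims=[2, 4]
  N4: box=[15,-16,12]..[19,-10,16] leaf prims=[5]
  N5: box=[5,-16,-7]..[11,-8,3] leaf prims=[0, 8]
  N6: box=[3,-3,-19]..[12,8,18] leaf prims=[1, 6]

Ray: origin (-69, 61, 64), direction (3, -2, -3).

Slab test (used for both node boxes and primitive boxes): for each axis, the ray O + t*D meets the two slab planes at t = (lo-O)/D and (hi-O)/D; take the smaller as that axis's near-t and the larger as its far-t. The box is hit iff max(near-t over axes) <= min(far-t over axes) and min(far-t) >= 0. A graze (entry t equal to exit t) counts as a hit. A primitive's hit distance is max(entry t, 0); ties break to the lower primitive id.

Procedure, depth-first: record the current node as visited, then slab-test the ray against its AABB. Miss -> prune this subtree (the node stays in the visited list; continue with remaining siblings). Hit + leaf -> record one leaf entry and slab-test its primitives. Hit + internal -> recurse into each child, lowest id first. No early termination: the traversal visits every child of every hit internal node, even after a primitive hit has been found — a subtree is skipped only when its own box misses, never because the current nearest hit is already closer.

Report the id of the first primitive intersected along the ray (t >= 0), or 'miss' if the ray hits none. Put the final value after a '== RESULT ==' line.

Traverse from the root:
N0 x:[49/3,88/3] y:[39/2,77/2] z:[44/3,83/3] -> hit [39/2,83/3], descend [1, 2, 3, 6]
  N1 x:[74/3,88/3] y:[69/2,77/2] z:[16,71/3] -> miss, prune
  N2 x:[49/3,20] y:[39/2,71/2] z:[44/3,20] -> hit [39/2,20] leaf, test {P3(miss), P7(miss)}
  N3 x:[53/3,70/3] y:[43/2,49/2] z:[68/3,25] -> hit [68/3,70/3] leaf, test {P2(miss), P4@t=68/3}
  N6 x:[24,27] y:[53/2,32] z:[46/3,83/3] -> hit [53/2,27] leaf, test {P1@t=53/2, P6(miss)}

order=[0, 1, 2, 3, 6]  |boxes|=5  |leaves|=3  hit=P4

== RESULT ==
4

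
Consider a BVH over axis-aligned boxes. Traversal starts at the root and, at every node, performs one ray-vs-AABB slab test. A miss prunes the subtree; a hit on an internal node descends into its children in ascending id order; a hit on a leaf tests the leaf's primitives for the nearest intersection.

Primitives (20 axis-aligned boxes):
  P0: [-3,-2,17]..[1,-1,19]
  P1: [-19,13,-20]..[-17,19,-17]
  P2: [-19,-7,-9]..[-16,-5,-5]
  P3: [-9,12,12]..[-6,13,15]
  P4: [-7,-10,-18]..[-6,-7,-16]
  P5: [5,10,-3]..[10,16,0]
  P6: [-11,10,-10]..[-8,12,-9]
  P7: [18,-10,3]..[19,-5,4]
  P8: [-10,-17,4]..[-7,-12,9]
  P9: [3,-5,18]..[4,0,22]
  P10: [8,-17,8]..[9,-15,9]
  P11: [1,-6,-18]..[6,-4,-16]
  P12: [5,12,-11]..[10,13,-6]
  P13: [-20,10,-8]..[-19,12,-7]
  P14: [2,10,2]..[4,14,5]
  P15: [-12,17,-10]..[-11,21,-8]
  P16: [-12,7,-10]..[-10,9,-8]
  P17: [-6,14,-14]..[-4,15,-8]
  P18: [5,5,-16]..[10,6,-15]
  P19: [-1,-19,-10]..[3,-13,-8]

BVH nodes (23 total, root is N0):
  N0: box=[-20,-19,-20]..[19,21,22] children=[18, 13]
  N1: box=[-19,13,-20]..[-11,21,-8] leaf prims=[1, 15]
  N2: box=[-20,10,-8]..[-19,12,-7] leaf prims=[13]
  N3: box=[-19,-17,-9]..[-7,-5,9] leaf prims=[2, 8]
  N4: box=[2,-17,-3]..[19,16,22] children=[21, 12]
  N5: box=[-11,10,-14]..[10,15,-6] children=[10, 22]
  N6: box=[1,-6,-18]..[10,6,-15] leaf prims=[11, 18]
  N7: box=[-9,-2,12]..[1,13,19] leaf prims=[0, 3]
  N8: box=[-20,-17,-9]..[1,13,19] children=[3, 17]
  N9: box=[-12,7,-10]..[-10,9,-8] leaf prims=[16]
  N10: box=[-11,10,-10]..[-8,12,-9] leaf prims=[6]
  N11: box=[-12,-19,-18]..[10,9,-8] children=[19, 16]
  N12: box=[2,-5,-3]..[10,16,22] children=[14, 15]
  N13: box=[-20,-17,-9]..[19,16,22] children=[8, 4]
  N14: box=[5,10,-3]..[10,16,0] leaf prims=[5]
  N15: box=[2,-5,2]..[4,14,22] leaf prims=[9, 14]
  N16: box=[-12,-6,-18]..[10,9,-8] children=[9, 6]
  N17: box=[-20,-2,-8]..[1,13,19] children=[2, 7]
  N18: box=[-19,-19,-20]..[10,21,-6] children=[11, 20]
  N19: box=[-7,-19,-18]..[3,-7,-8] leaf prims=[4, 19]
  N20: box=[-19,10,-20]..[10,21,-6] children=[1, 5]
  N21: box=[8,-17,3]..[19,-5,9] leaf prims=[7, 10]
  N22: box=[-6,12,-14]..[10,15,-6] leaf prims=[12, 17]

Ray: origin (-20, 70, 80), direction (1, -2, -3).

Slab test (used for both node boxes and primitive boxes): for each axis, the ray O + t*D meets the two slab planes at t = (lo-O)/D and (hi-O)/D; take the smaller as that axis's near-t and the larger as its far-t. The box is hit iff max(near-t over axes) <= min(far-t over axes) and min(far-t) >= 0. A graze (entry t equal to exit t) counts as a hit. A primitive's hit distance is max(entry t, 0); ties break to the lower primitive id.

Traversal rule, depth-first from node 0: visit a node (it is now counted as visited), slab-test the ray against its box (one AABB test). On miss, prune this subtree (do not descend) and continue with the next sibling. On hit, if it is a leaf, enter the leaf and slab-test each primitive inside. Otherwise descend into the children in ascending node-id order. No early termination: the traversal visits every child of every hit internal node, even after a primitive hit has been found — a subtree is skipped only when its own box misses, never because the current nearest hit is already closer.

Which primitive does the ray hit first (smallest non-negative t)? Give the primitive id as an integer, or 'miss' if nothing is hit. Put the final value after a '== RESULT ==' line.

Walk:
N0 x:[0,39] y:[49/2,89/2] z:[58/3,100/3] -> hit [49/2,100/3], descend [13, 18]
  N13 x:[0,39] y:[27,87/2] z:[58/3,89/3] -> hit [27,89/3], descend [4, 8]
    N4 x:[22,39] y:[27,87/2] z:[58/3,83/3] -> hit [27,83/3], descend [12, 21]
      N12 x:[22,30] y:[27,75/2] z:[58/3,83/3] -> hit [27,83/3], descend [14, 15]
        N14 x:[25,30] y:[27,30] z:[80/3,83/3] -> hit [27,83/3] leaf, test {P5@t=27}
        N15 x:[22,24] y:[28,75/2] z:[58/3,26] -> miss, prune
      N21 x:[28,39] y:[75/2,87/2] z:[71/3,77/3] -> miss, prune
    N8 x:[0,21] y:[57/2,87/2] z:[61/3,89/3] -> miss, prune
  N18 x:[1,30] y:[49/2,89/2] z:[86/3,100/3] -> hit [86/3,30], descend [11, 20]
    N11 x:[8,30] y:[61/2,89/2] z:[88/3,98/3] -> miss, prune
    N20 x:[1,30] y:[49/2,30] z:[86/3,100/3] -> hit [86/3,30], descend [1, 5]
      N1 x:[1,9] y:[49/2,57/2] z:[88/3,100/3] -> miss, prune
      N5 x:[9,30] y:[55/2,30] z:[86/3,94/3] -> hit [86/3,30], descend [10, 22]
        N10 x:[9,12] y:[29,30] z:[89/3,30] -> miss, prune
        N22 x:[14,30] y:[55/2,29] z:[86/3,94/3] -> hit [86/3,29] leaf, test {P12@t=86/3, P17(miss)}

Visited [0, 13, 4, 12, 14, 15, 21, 8, 18, 11, 20, 1, 5, 10, 22]. Tests: 15 box, 2 leaf. Nearest: P5.

== RESULT ==
5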